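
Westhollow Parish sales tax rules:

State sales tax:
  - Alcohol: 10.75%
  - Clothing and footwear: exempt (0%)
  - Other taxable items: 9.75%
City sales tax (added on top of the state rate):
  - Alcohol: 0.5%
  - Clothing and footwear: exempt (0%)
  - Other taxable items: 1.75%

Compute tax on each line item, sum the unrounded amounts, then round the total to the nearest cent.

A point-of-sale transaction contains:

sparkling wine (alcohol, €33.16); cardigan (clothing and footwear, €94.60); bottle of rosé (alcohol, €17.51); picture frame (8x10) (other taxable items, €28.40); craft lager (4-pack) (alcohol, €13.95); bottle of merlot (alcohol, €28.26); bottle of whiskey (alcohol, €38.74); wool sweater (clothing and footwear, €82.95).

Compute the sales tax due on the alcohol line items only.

€14.81

Sparkling wine €33.16: alcohol → 10.75% + 0.5% city = 11.25% → €3.7305
Bottle of rosé €17.51: alcohol → 10.75% + 0.5% city = 11.25% → €1.969875
Craft lager (4-pack) €13.95: alcohol → 10.75% + 0.5% city = 11.25% → €1.569375
Bottle of merlot €28.26: alcohol → 10.75% + 0.5% city = 11.25% → €3.17925
Bottle of whiskey €38.74: alcohol → 10.75% + 0.5% city = 11.25% → €4.35825
Tax on alcohol: unrounded sum = €14.80725 → €14.81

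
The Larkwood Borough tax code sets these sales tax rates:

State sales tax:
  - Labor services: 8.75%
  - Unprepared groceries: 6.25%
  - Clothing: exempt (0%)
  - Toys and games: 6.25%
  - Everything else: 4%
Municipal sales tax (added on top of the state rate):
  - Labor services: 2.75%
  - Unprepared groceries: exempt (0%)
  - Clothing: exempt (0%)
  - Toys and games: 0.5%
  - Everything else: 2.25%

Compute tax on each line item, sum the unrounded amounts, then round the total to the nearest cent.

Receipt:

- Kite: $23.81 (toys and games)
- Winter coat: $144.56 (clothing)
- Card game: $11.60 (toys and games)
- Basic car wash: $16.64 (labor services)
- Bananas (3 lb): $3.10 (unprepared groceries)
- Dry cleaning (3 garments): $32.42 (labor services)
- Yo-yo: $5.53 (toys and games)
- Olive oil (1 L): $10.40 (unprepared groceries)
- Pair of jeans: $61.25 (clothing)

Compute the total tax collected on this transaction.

$9.25

Kite $23.81: toys and games → 6.25% + 0.5% municipal = 6.75% → $1.607175
Winter coat $144.56: clothing → 0% + 0% municipal = 0% → $0.00
Card game $11.60: toys and games → 6.25% + 0.5% municipal = 6.75% → $0.783
Basic car wash $16.64: labor services → 8.75% + 2.75% municipal = 11.5% → $1.9136
Bananas (3 lb) $3.10: unprepared groceries → 6.25% + 0% municipal = 6.25% → $0.19375
Dry cleaning (3 garments) $32.42: labor services → 8.75% + 2.75% municipal = 11.5% → $3.7283
Yo-yo $5.53: toys and games → 6.25% + 0.5% municipal = 6.75% → $0.373275
Olive oil (1 L) $10.40: unprepared groceries → 6.25% + 0% municipal = 6.25% → $0.65
Pair of jeans $61.25: clothing → 0% + 0% municipal = 0% → $0.00
Unrounded tax sum = $9.2491 → $9.25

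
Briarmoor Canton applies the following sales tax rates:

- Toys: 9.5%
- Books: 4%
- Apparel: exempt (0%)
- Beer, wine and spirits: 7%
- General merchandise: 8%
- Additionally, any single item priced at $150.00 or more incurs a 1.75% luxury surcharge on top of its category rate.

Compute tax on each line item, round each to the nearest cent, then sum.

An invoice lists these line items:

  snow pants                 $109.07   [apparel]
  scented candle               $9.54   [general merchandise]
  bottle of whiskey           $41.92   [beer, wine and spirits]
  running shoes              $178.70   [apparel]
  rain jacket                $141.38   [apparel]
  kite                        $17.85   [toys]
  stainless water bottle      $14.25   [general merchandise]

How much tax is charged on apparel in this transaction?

$3.13

Snow pants $109.07: apparel → 0% → $0.00
Running shoes $178.70: apparel → 0% + 1.75% surcharge = 1.75% → $3.13
Rain jacket $141.38: apparel → 0% → $0.00
Tax on apparel = $0.00 + $3.13 + $0.00 = $3.13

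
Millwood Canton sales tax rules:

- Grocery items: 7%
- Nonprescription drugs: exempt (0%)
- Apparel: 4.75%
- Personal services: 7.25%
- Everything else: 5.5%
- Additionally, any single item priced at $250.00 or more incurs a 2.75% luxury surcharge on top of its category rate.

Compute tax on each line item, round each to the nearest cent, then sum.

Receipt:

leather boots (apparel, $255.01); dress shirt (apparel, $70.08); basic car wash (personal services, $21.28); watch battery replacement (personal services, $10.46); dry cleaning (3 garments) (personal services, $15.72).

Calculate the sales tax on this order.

Leather boots $255.01: apparel → 4.75% + 2.75% surcharge = 7.5% → $19.13
Dress shirt $70.08: apparel → 4.75% → $3.33
Basic car wash $21.28: personal services → 7.25% → $1.54
Watch battery replacement $10.46: personal services → 7.25% → $0.76
Dry cleaning (3 garments) $15.72: personal services → 7.25% → $1.14
Total tax = $19.13 + $3.33 + $1.54 + $0.76 + $1.14 = $25.90

$25.90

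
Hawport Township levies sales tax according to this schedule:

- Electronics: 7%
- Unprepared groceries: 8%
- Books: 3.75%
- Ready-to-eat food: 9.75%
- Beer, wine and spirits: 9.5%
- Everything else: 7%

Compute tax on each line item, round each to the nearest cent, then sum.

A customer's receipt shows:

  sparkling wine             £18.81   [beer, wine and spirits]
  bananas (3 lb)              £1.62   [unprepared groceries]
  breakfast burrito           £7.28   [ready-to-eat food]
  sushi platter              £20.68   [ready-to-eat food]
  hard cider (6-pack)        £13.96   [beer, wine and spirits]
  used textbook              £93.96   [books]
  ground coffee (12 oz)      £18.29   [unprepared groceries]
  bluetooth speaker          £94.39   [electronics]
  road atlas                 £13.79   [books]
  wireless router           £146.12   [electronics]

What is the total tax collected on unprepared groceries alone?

£1.59

Bananas (3 lb) £1.62: unprepared groceries → 8% → £0.13
Ground coffee (12 oz) £18.29: unprepared groceries → 8% → £1.46
Tax on unprepared groceries = £0.13 + £1.46 = £1.59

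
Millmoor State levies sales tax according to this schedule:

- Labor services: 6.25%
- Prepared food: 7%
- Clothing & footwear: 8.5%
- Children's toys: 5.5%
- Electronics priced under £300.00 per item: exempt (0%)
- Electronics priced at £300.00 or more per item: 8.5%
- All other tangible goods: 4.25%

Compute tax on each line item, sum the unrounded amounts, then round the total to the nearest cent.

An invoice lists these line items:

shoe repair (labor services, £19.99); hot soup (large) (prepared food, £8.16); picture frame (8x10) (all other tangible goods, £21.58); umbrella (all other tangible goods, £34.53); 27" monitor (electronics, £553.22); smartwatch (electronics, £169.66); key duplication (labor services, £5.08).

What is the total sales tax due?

£51.55

Shoe repair £19.99: labor services → 6.25% → £1.249375
Hot soup (large) £8.16: prepared food → 7% → £0.5712
Picture frame (8x10) £21.58: all other tangible goods → 4.25% → £0.91715
Umbrella £34.53: all other tangible goods → 4.25% → £1.467525
27" monitor £553.22: electronics, £300.00 or more → 8.5% → £47.0237
Smartwatch £169.66: electronics, under £300.00 → 0% → £0.00
Key duplication £5.08: labor services → 6.25% → £0.3175
Unrounded tax sum = £51.54645 → £51.55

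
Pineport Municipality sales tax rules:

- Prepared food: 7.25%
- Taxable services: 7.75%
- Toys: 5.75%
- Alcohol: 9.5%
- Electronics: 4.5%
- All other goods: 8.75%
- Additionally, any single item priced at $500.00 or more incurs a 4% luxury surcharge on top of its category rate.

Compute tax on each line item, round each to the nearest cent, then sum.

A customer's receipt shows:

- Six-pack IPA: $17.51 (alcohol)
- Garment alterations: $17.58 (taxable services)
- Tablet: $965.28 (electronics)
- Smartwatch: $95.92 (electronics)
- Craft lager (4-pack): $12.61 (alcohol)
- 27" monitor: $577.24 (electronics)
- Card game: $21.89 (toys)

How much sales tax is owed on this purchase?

Six-pack IPA $17.51: alcohol → 9.5% → $1.66
Garment alterations $17.58: taxable services → 7.75% → $1.36
Tablet $965.28: electronics → 4.5% + 4% surcharge = 8.5% → $82.05
Smartwatch $95.92: electronics → 4.5% → $4.32
Craft lager (4-pack) $12.61: alcohol → 9.5% → $1.20
27" monitor $577.24: electronics → 4.5% + 4% surcharge = 8.5% → $49.07
Card game $21.89: toys → 5.75% → $1.26
Total tax = $1.66 + $1.36 + $82.05 + $4.32 + $1.20 + $49.07 + $1.26 = $140.92

$140.92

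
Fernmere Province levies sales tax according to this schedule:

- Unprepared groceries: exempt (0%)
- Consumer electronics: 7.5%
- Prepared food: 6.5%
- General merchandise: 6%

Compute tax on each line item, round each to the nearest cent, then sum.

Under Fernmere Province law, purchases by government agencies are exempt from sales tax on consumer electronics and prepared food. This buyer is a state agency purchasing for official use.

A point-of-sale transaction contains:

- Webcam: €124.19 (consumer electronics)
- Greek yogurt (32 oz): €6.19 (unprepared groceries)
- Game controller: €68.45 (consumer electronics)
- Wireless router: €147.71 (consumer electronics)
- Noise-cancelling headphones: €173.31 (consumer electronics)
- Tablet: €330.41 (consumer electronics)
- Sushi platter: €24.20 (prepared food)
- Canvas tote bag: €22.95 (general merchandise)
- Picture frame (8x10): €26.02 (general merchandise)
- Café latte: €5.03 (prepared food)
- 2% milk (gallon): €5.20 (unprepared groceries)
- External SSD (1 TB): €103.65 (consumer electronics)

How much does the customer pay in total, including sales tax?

Webcam €124.19: consumer electronics, buyer-exempt → 0% → €0.00
Greek yogurt (32 oz) €6.19: unprepared groceries → 0% → €0.00
Game controller €68.45: consumer electronics, buyer-exempt → 0% → €0.00
Wireless router €147.71: consumer electronics, buyer-exempt → 0% → €0.00
Noise-cancelling headphones €173.31: consumer electronics, buyer-exempt → 0% → €0.00
Tablet €330.41: consumer electronics, buyer-exempt → 0% → €0.00
Sushi platter €24.20: prepared food, buyer-exempt → 0% → €0.00
Canvas tote bag €22.95: general merchandise → 6% → €1.38
Picture frame (8x10) €26.02: general merchandise → 6% → €1.56
Café latte €5.03: prepared food, buyer-exempt → 0% → €0.00
2% milk (gallon) €5.20: unprepared groceries → 0% → €0.00
External SSD (1 TB) €103.65: consumer electronics, buyer-exempt → 0% → €0.00
Subtotal = €1037.31; tax = €2.94; total due = €1040.25

€1040.25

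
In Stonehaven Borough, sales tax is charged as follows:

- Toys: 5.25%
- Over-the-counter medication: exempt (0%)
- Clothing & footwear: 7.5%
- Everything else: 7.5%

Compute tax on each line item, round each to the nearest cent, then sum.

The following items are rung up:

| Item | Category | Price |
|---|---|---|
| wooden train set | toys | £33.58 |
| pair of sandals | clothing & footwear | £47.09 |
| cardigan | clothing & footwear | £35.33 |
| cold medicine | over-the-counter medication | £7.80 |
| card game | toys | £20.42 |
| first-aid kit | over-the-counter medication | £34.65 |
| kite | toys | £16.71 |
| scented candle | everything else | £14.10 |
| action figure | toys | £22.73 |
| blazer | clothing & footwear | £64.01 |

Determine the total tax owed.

£16.94

Wooden train set £33.58: toys → 5.25% → £1.76
Pair of sandals £47.09: clothing & footwear → 7.5% → £3.53
Cardigan £35.33: clothing & footwear → 7.5% → £2.65
Cold medicine £7.80: over-the-counter medication → 0% → £0.00
Card game £20.42: toys → 5.25% → £1.07
First-aid kit £34.65: over-the-counter medication → 0% → £0.00
Kite £16.71: toys → 5.25% → £0.88
Scented candle £14.10: everything else → 7.5% → £1.06
Action figure £22.73: toys → 5.25% → £1.19
Blazer £64.01: clothing & footwear → 7.5% → £4.80
Total tax = £1.76 + £3.53 + £2.65 + £1.07 + £0.88 + £1.06 + £1.19 + £4.80 = £16.94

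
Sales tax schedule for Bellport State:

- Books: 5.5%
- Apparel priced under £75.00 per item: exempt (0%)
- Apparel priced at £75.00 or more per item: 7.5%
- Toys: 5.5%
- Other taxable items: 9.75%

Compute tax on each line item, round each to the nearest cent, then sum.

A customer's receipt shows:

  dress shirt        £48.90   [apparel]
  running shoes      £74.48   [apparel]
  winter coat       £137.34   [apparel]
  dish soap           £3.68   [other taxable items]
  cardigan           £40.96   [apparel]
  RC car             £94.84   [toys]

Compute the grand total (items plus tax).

Dress shirt £48.90: apparel, under £75.00 → 0% → £0.00
Running shoes £74.48: apparel, under £75.00 → 0% → £0.00
Winter coat £137.34: apparel, £75.00 or more → 7.5% → £10.30
Dish soap £3.68: other taxable items → 9.75% → £0.36
Cardigan £40.96: apparel, under £75.00 → 0% → £0.00
RC car £94.84: toys → 5.5% → £5.22
Subtotal = £400.20; tax = £15.88; total due = £416.08

£416.08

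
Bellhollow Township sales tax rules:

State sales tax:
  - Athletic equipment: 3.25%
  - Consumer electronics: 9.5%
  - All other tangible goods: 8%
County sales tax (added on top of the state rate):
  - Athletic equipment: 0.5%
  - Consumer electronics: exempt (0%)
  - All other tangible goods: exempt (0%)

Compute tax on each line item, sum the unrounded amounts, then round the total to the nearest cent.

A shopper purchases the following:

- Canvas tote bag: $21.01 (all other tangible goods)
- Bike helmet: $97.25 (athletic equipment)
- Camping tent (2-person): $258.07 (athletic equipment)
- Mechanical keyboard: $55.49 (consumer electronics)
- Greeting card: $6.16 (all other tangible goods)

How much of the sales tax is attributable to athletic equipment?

Bike helmet $97.25: athletic equipment → 3.25% + 0.5% county = 3.75% → $3.646875
Camping tent (2-person) $258.07: athletic equipment → 3.25% + 0.5% county = 3.75% → $9.677625
Tax on athletic equipment: unrounded sum = $13.3245 → $13.32

$13.32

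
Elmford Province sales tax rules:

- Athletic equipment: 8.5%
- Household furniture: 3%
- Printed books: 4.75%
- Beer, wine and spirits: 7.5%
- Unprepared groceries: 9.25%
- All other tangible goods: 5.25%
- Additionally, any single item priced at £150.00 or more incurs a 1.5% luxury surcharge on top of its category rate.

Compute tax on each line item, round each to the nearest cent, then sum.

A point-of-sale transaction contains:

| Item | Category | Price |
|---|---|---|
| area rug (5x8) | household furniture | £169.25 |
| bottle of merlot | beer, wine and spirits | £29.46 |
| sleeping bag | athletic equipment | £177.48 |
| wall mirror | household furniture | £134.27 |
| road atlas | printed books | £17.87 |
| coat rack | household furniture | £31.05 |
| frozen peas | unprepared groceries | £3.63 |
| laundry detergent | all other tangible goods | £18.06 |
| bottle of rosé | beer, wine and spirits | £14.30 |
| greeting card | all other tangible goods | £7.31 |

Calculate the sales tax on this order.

£36.13

Area rug (5x8) £169.25: household furniture → 3% + 1.5% surcharge = 4.5% → £7.62
Bottle of merlot £29.46: beer, wine and spirits → 7.5% → £2.21
Sleeping bag £177.48: athletic equipment → 8.5% + 1.5% surcharge = 10% → £17.75
Wall mirror £134.27: household furniture → 3% → £4.03
Road atlas £17.87: printed books → 4.75% → £0.85
Coat rack £31.05: household furniture → 3% → £0.93
Frozen peas £3.63: unprepared groceries → 9.25% → £0.34
Laundry detergent £18.06: all other tangible goods → 5.25% → £0.95
Bottle of rosé £14.30: beer, wine and spirits → 7.5% → £1.07
Greeting card £7.31: all other tangible goods → 5.25% → £0.38
Total tax = £7.62 + £2.21 + £17.75 + £4.03 + £0.85 + £0.93 + £0.34 + £0.95 + £1.07 + £0.38 = £36.13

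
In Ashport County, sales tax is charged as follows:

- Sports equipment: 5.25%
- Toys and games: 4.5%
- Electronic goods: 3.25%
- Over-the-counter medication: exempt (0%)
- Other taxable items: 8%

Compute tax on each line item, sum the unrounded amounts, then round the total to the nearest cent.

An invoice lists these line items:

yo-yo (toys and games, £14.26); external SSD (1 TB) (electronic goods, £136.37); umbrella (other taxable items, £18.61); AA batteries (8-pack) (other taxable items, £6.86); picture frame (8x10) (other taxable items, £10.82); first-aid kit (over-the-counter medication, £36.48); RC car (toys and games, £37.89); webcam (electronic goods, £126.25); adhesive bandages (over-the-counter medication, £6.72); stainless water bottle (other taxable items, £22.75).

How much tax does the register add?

Yo-yo £14.26: toys and games → 4.5% → £0.6417
External SSD (1 TB) £136.37: electronic goods → 3.25% → £4.432025
Umbrella £18.61: other taxable items → 8% → £1.4888
AA batteries (8-pack) £6.86: other taxable items → 8% → £0.5488
Picture frame (8x10) £10.82: other taxable items → 8% → £0.8656
First-aid kit £36.48: over-the-counter medication → 0% → £0.00
RC car £37.89: toys and games → 4.5% → £1.70505
Webcam £126.25: electronic goods → 3.25% → £4.103125
Adhesive bandages £6.72: over-the-counter medication → 0% → £0.00
Stainless water bottle £22.75: other taxable items → 8% → £1.82
Unrounded tax sum = £15.6051 → £15.61

£15.61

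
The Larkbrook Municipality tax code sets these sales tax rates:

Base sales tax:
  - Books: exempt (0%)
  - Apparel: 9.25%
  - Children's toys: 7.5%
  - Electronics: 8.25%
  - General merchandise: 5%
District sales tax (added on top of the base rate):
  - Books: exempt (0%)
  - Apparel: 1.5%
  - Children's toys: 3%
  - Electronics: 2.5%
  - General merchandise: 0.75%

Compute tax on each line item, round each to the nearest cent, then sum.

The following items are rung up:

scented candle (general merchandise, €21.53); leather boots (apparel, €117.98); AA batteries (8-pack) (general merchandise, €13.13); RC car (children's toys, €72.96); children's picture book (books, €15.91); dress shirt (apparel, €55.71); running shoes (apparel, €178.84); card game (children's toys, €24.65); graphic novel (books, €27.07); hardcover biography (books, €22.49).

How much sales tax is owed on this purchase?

Scented candle €21.53: general merchandise → 5% + 0.75% district = 5.75% → €1.24
Leather boots €117.98: apparel → 9.25% + 1.5% district = 10.75% → €12.68
AA batteries (8-pack) €13.13: general merchandise → 5% + 0.75% district = 5.75% → €0.75
RC car €72.96: children's toys → 7.5% + 3% district = 10.5% → €7.66
Children's picture book €15.91: books → 0% + 0% district = 0% → €0.00
Dress shirt €55.71: apparel → 9.25% + 1.5% district = 10.75% → €5.99
Running shoes €178.84: apparel → 9.25% + 1.5% district = 10.75% → €19.23
Card game €24.65: children's toys → 7.5% + 3% district = 10.5% → €2.59
Graphic novel €27.07: books → 0% + 0% district = 0% → €0.00
Hardcover biography €22.49: books → 0% + 0% district = 0% → €0.00
Total tax = €1.24 + €12.68 + €0.75 + €7.66 + €5.99 + €19.23 + €2.59 = €50.14

€50.14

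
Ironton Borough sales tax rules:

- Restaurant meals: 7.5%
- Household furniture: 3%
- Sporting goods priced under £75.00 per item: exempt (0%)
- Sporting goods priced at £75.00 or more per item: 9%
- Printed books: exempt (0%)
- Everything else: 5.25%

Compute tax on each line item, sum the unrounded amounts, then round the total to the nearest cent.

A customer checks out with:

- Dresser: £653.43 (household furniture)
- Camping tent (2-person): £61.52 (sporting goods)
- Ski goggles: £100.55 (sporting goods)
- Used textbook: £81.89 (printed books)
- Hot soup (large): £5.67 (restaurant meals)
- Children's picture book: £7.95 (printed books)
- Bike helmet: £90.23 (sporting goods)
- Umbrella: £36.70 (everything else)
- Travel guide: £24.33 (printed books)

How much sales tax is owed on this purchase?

£39.13

Dresser £653.43: household furniture → 3% → £19.6029
Camping tent (2-person) £61.52: sporting goods, under £75.00 → 0% → £0.00
Ski goggles £100.55: sporting goods, £75.00 or more → 9% → £9.0495
Used textbook £81.89: printed books → 0% → £0.00
Hot soup (large) £5.67: restaurant meals → 7.5% → £0.42525
Children's picture book £7.95: printed books → 0% → £0.00
Bike helmet £90.23: sporting goods, £75.00 or more → 9% → £8.1207
Umbrella £36.70: everything else → 5.25% → £1.92675
Travel guide £24.33: printed books → 0% → £0.00
Unrounded tax sum = £39.1251 → £39.13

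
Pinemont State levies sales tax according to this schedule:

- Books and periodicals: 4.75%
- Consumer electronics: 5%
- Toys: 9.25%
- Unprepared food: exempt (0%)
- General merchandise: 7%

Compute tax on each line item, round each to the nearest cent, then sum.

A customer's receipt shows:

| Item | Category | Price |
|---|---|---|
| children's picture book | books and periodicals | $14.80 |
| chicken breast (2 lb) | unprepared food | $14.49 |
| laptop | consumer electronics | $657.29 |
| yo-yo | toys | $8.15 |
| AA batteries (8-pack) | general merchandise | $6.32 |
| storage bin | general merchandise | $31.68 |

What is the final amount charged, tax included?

Children's picture book $14.80: books and periodicals → 4.75% → $0.70
Chicken breast (2 lb) $14.49: unprepared food → 0% → $0.00
Laptop $657.29: consumer electronics → 5% → $32.86
Yo-yo $8.15: toys → 9.25% → $0.75
AA batteries (8-pack) $6.32: general merchandise → 7% → $0.44
Storage bin $31.68: general merchandise → 7% → $2.22
Subtotal = $732.73; tax = $36.97; total due = $769.70

$769.70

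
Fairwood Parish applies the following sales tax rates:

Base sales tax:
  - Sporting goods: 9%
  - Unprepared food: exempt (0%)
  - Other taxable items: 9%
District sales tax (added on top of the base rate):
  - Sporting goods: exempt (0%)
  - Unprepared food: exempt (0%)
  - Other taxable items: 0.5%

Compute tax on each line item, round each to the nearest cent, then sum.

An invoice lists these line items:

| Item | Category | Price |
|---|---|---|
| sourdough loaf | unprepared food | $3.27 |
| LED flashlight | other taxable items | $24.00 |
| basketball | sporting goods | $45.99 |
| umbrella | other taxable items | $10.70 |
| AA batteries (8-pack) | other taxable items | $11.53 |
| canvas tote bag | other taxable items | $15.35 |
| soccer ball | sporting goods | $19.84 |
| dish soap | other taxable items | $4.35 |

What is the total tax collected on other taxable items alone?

$6.27

LED flashlight $24.00: other taxable items → 9% + 0.5% district = 9.5% → $2.28
Umbrella $10.70: other taxable items → 9% + 0.5% district = 9.5% → $1.02
AA batteries (8-pack) $11.53: other taxable items → 9% + 0.5% district = 9.5% → $1.10
Canvas tote bag $15.35: other taxable items → 9% + 0.5% district = 9.5% → $1.46
Dish soap $4.35: other taxable items → 9% + 0.5% district = 9.5% → $0.41
Tax on other taxable items = $2.28 + $1.02 + $1.10 + $1.46 + $0.41 = $6.27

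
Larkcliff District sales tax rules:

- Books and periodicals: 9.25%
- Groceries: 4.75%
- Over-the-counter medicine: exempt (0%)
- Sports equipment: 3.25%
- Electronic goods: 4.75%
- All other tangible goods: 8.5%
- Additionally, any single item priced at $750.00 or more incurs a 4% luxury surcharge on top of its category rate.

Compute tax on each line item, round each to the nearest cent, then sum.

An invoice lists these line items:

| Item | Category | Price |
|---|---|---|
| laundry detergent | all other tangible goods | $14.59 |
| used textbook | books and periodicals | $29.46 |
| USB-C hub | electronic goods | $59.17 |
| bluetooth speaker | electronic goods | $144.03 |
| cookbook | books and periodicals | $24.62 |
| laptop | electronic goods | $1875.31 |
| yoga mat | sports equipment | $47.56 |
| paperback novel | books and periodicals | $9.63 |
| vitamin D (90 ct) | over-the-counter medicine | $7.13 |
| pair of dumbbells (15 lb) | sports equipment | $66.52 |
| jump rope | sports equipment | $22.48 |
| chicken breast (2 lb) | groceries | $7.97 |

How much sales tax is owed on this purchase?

Laundry detergent $14.59: all other tangible goods → 8.5% → $1.24
Used textbook $29.46: books and periodicals → 9.25% → $2.73
USB-C hub $59.17: electronic goods → 4.75% → $2.81
Bluetooth speaker $144.03: electronic goods → 4.75% → $6.84
Cookbook $24.62: books and periodicals → 9.25% → $2.28
Laptop $1875.31: electronic goods → 4.75% + 4% surcharge = 8.75% → $164.09
Yoga mat $47.56: sports equipment → 3.25% → $1.55
Paperback novel $9.63: books and periodicals → 9.25% → $0.89
Vitamin D (90 ct) $7.13: over-the-counter medicine → 0% → $0.00
Pair of dumbbells (15 lb) $66.52: sports equipment → 3.25% → $2.16
Jump rope $22.48: sports equipment → 3.25% → $0.73
Chicken breast (2 lb) $7.97: groceries → 4.75% → $0.38
Total tax = $1.24 + $2.73 + $2.81 + $6.84 + $2.28 + $164.09 + $1.55 + $0.89 + $2.16 + $0.73 + $0.38 = $185.70

$185.70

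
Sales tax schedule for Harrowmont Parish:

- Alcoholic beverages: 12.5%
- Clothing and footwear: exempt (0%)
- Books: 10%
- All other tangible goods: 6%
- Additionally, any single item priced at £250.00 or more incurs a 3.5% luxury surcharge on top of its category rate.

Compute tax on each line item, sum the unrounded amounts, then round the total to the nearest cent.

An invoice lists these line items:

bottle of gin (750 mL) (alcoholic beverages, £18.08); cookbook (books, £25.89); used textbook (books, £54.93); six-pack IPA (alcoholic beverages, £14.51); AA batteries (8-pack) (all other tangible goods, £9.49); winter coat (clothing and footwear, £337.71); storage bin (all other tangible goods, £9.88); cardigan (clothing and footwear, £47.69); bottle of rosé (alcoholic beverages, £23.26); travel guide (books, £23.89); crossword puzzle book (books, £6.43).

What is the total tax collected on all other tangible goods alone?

£1.16

AA batteries (8-pack) £9.49: all other tangible goods → 6% → £0.5694
Storage bin £9.88: all other tangible goods → 6% → £0.5928
Tax on all other tangible goods: unrounded sum = £1.1622 → £1.16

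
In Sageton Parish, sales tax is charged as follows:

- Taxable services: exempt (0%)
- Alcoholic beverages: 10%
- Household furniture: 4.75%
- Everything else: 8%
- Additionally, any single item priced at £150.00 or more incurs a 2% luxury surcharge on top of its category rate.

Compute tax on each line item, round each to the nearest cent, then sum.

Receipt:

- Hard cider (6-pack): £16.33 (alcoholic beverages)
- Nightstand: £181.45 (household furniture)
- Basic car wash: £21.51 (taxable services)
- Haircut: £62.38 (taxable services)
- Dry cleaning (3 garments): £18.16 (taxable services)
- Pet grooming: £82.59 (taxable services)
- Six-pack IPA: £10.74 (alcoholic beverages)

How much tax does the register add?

£14.95

Hard cider (6-pack) £16.33: alcoholic beverages → 10% → £1.63
Nightstand £181.45: household furniture → 4.75% + 2% surcharge = 6.75% → £12.25
Basic car wash £21.51: taxable services → 0% → £0.00
Haircut £62.38: taxable services → 0% → £0.00
Dry cleaning (3 garments) £18.16: taxable services → 0% → £0.00
Pet grooming £82.59: taxable services → 0% → £0.00
Six-pack IPA £10.74: alcoholic beverages → 10% → £1.07
Total tax = £1.63 + £12.25 + £1.07 = £14.95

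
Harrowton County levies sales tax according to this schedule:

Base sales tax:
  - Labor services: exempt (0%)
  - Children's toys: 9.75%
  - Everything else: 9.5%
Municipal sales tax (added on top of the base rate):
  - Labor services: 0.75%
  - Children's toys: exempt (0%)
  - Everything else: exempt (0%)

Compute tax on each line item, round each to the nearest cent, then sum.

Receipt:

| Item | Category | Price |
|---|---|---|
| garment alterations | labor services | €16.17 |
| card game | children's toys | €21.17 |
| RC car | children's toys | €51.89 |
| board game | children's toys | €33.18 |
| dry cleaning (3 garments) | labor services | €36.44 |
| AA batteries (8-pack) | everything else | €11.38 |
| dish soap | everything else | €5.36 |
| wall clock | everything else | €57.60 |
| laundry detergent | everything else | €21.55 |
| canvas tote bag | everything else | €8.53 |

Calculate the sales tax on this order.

€20.67

Garment alterations €16.17: labor services → 0% + 0.75% municipal = 0.75% → €0.12
Card game €21.17: children's toys → 9.75% + 0% municipal = 9.75% → €2.06
RC car €51.89: children's toys → 9.75% + 0% municipal = 9.75% → €5.06
Board game €33.18: children's toys → 9.75% + 0% municipal = 9.75% → €3.24
Dry cleaning (3 garments) €36.44: labor services → 0% + 0.75% municipal = 0.75% → €0.27
AA batteries (8-pack) €11.38: everything else → 9.5% + 0% municipal = 9.5% → €1.08
Dish soap €5.36: everything else → 9.5% + 0% municipal = 9.5% → €0.51
Wall clock €57.60: everything else → 9.5% + 0% municipal = 9.5% → €5.47
Laundry detergent €21.55: everything else → 9.5% + 0% municipal = 9.5% → €2.05
Canvas tote bag €8.53: everything else → 9.5% + 0% municipal = 9.5% → €0.81
Total tax = €0.12 + €2.06 + €5.06 + €3.24 + €0.27 + €1.08 + €0.51 + €5.47 + €2.05 + €0.81 = €20.67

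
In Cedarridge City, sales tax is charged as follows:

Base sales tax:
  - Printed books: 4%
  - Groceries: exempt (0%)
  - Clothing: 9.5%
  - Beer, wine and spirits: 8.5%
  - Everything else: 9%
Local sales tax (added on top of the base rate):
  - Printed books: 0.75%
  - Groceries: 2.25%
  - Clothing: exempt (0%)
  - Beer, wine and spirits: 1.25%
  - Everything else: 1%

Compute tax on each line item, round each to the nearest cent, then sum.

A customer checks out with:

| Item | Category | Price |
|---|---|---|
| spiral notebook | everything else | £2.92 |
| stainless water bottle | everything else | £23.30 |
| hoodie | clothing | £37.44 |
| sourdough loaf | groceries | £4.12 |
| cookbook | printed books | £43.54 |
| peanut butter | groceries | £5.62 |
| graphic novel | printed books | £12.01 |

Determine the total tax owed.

Spiral notebook £2.92: everything else → 9% + 1% local = 10% → £0.29
Stainless water bottle £23.30: everything else → 9% + 1% local = 10% → £2.33
Hoodie £37.44: clothing → 9.5% + 0% local = 9.5% → £3.56
Sourdough loaf £4.12: groceries → 0% + 2.25% local = 2.25% → £0.09
Cookbook £43.54: printed books → 4% + 0.75% local = 4.75% → £2.07
Peanut butter £5.62: groceries → 0% + 2.25% local = 2.25% → £0.13
Graphic novel £12.01: printed books → 4% + 0.75% local = 4.75% → £0.57
Total tax = £0.29 + £2.33 + £3.56 + £0.09 + £2.07 + £0.13 + £0.57 = £9.04

£9.04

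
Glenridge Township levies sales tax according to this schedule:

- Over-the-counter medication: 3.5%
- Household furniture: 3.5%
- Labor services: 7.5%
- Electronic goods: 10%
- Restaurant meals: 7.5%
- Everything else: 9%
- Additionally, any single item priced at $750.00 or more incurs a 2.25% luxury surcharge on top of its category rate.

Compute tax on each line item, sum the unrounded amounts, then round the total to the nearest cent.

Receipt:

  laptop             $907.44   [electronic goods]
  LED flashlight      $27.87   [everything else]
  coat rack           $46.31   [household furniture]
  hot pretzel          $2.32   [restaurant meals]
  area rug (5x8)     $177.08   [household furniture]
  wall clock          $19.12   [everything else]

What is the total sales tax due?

Laptop $907.44: electronic goods → 10% + 2.25% surcharge = 12.25% → $111.1614
LED flashlight $27.87: everything else → 9% → $2.5083
Coat rack $46.31: household furniture → 3.5% → $1.62085
Hot pretzel $2.32: restaurant meals → 7.5% → $0.174
Area rug (5x8) $177.08: household furniture → 3.5% → $6.1978
Wall clock $19.12: everything else → 9% → $1.7208
Unrounded tax sum = $123.38315 → $123.38

$123.38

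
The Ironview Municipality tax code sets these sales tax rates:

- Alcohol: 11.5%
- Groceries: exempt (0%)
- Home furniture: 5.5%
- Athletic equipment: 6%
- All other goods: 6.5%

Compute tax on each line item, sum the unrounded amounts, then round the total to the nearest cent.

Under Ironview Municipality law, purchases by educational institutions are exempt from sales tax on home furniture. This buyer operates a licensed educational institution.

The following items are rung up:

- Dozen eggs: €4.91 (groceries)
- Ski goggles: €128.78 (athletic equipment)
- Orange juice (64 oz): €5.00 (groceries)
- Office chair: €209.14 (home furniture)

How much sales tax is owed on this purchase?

€7.73

Dozen eggs €4.91: groceries → 0% → €0.00
Ski goggles €128.78: athletic equipment → 6% → €7.7268
Orange juice (64 oz) €5.00: groceries → 0% → €0.00
Office chair €209.14: home furniture, buyer-exempt → 0% → €0.00
Unrounded tax sum = €7.7268 → €7.73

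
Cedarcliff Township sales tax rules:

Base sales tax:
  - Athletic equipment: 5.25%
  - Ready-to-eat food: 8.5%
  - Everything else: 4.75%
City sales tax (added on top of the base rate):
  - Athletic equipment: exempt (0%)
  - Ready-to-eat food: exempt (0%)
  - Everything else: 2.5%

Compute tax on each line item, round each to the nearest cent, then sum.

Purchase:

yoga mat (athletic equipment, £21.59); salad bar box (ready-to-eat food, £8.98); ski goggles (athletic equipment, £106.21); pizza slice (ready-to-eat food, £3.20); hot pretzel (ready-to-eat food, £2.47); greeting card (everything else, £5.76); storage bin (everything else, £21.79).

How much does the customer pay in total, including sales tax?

£179.95

Yoga mat £21.59: athletic equipment → 5.25% + 0% city = 5.25% → £1.13
Salad bar box £8.98: ready-to-eat food → 8.5% + 0% city = 8.5% → £0.76
Ski goggles £106.21: athletic equipment → 5.25% + 0% city = 5.25% → £5.58
Pizza slice £3.20: ready-to-eat food → 8.5% + 0% city = 8.5% → £0.27
Hot pretzel £2.47: ready-to-eat food → 8.5% + 0% city = 8.5% → £0.21
Greeting card £5.76: everything else → 4.75% + 2.5% city = 7.25% → £0.42
Storage bin £21.79: everything else → 4.75% + 2.5% city = 7.25% → £1.58
Subtotal = £170.00; tax = £9.95; total due = £179.95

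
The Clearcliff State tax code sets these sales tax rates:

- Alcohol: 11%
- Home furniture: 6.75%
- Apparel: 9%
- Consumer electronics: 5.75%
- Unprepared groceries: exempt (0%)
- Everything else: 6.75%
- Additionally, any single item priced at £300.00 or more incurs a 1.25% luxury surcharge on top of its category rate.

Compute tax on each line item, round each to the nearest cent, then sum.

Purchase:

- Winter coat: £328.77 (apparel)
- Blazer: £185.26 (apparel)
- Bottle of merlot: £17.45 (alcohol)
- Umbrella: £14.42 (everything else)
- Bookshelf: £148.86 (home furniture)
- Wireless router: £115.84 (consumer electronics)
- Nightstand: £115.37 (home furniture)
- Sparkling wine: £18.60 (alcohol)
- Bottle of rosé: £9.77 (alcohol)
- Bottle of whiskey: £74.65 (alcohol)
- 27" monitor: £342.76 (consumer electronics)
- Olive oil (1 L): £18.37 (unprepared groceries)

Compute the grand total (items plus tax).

Winter coat £328.77: apparel → 9% + 1.25% surcharge = 10.25% → £33.70
Blazer £185.26: apparel → 9% → £16.67
Bottle of merlot £17.45: alcohol → 11% → £1.92
Umbrella £14.42: everything else → 6.75% → £0.97
Bookshelf £148.86: home furniture → 6.75% → £10.05
Wireless router £115.84: consumer electronics → 5.75% → £6.66
Nightstand £115.37: home furniture → 6.75% → £7.79
Sparkling wine £18.60: alcohol → 11% → £2.05
Bottle of rosé £9.77: alcohol → 11% → £1.07
Bottle of whiskey £74.65: alcohol → 11% → £8.21
27" monitor £342.76: consumer electronics → 5.75% + 1.25% surcharge = 7% → £23.99
Olive oil (1 L) £18.37: unprepared groceries → 0% → £0.00
Subtotal = £1390.12; tax = £113.08; total due = £1503.20

£1503.20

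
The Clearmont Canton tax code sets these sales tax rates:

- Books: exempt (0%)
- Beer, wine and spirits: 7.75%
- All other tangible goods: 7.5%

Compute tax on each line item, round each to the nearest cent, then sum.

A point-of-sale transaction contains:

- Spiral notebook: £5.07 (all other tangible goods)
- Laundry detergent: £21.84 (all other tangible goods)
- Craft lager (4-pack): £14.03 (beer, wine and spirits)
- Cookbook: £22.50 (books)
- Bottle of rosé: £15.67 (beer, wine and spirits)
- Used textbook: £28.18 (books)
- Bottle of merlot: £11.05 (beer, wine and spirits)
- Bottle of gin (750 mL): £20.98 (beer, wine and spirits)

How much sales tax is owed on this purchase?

£6.81

Spiral notebook £5.07: all other tangible goods → 7.5% → £0.38
Laundry detergent £21.84: all other tangible goods → 7.5% → £1.64
Craft lager (4-pack) £14.03: beer, wine and spirits → 7.75% → £1.09
Cookbook £22.50: books → 0% → £0.00
Bottle of rosé £15.67: beer, wine and spirits → 7.75% → £1.21
Used textbook £28.18: books → 0% → £0.00
Bottle of merlot £11.05: beer, wine and spirits → 7.75% → £0.86
Bottle of gin (750 mL) £20.98: beer, wine and spirits → 7.75% → £1.63
Total tax = £0.38 + £1.64 + £1.09 + £1.21 + £0.86 + £1.63 = £6.81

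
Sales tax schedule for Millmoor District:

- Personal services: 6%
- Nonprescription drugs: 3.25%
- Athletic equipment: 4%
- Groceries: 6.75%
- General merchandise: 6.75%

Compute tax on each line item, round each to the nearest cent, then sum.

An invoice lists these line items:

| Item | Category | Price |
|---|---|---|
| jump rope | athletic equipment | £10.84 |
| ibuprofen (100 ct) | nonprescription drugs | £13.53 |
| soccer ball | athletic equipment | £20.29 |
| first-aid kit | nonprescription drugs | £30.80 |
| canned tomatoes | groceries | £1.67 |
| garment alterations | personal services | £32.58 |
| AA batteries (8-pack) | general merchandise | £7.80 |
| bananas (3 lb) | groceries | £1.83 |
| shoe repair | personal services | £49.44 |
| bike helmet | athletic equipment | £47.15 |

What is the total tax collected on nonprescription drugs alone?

Ibuprofen (100 ct) £13.53: nonprescription drugs → 3.25% → £0.44
First-aid kit £30.80: nonprescription drugs → 3.25% → £1.00
Tax on nonprescription drugs = £0.44 + £1.00 = £1.44

£1.44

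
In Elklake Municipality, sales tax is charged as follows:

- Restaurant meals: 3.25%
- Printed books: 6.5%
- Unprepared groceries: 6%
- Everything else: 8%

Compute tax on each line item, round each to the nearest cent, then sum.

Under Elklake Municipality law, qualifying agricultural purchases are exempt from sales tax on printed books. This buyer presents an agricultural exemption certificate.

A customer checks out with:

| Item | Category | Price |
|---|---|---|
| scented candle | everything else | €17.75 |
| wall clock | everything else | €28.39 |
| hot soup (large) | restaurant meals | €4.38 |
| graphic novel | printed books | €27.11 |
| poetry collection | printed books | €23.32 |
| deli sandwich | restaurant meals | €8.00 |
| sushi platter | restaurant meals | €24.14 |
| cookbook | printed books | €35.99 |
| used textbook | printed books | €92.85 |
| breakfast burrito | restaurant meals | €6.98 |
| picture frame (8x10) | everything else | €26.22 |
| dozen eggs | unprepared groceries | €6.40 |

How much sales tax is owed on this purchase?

€7.58

Scented candle €17.75: everything else → 8% → €1.42
Wall clock €28.39: everything else → 8% → €2.27
Hot soup (large) €4.38: restaurant meals → 3.25% → €0.14
Graphic novel €27.11: printed books, buyer-exempt → 0% → €0.00
Poetry collection €23.32: printed books, buyer-exempt → 0% → €0.00
Deli sandwich €8.00: restaurant meals → 3.25% → €0.26
Sushi platter €24.14: restaurant meals → 3.25% → €0.78
Cookbook €35.99: printed books, buyer-exempt → 0% → €0.00
Used textbook €92.85: printed books, buyer-exempt → 0% → €0.00
Breakfast burrito €6.98: restaurant meals → 3.25% → €0.23
Picture frame (8x10) €26.22: everything else → 8% → €2.10
Dozen eggs €6.40: unprepared groceries → 6% → €0.38
Total tax = €1.42 + €2.27 + €0.14 + €0.26 + €0.78 + €0.23 + €2.10 + €0.38 = €7.58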